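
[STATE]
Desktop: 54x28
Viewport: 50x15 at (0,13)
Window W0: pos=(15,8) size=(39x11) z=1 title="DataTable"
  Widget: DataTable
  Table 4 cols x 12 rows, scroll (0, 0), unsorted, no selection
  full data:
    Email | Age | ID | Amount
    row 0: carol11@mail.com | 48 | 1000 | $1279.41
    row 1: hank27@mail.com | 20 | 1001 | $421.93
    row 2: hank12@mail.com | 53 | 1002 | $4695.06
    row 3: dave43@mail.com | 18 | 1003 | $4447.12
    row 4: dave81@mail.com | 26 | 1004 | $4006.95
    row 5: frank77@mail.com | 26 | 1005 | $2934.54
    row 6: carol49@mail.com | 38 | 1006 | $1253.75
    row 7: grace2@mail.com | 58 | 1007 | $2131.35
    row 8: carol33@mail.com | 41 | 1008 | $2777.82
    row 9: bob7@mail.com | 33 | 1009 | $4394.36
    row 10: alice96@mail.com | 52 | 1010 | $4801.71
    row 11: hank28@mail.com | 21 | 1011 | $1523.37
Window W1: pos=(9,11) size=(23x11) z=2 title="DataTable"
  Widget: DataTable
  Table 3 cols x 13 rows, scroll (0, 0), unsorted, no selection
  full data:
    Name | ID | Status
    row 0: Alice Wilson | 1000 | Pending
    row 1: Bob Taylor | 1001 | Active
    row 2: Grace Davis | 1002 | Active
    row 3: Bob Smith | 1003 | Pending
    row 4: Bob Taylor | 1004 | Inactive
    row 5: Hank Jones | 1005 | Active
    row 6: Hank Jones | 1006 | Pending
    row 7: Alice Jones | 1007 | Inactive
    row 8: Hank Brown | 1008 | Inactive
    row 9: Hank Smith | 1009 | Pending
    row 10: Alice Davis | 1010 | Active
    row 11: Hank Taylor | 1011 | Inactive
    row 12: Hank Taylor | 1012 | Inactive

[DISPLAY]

         ┠─────────────────────┨│48 │1000│$1279.41
         ┃Name        │ID  │Sta┃│20 │1001│$421.93 
         ┃────────────┼────┼───┃│53 │1002│$4695.06
         ┃Alice Wilson│1000│Pen┃│18 │1003│$4447.12
         ┃Bob Taylor  │1001│Act┃│26 │1004│$4006.95
         ┃Grace Davis │1002│Act┃━━━━━━━━━━━━━━━━━━
         ┃Bob Smith   │1003│Pen┃                  
         ┃Bob Taylor  │1004│Ina┃                  
         ┗━━━━━━━━━━━━━━━━━━━━━┛                  
                                                  
                                                  
                                                  
                                                  
                                                  
                                                  


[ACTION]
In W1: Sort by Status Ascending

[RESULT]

         ┠─────────────────────┨│48 │1000│$1279.41
         ┃Name        │ID  │Sta┃│20 │1001│$421.93 
         ┃────────────┼────┼───┃│53 │1002│$4695.06
         ┃Bob Taylor  │1001│Act┃│18 │1003│$4447.12
         ┃Grace Davis │1002│Act┃│26 │1004│$4006.95
         ┃Hank Jones  │1005│Act┃━━━━━━━━━━━━━━━━━━
         ┃Alice Davis │1010│Act┃                  
         ┃Bob Taylor  │1004│Ina┃                  
         ┗━━━━━━━━━━━━━━━━━━━━━┛                  
                                                  
                                                  
                                                  
                                                  
                                                  
                                                  


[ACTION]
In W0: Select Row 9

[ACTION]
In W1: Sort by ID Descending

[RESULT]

         ┠─────────────────────┨│48 │1000│$1279.41
         ┃Name        │ID ▼│Sta┃│20 │1001│$421.93 
         ┃────────────┼────┼───┃│53 │1002│$4695.06
         ┃Hank Taylor │1012│Ina┃│18 │1003│$4447.12
         ┃Hank Taylor │1011│Ina┃│26 │1004│$4006.95
         ┃Alice Davis │1010│Act┃━━━━━━━━━━━━━━━━━━
         ┃Hank Smith  │1009│Pen┃                  
         ┃Hank Brown  │1008│Ina┃                  
         ┗━━━━━━━━━━━━━━━━━━━━━┛                  
                                                  
                                                  
                                                  
                                                  
                                                  
                                                  


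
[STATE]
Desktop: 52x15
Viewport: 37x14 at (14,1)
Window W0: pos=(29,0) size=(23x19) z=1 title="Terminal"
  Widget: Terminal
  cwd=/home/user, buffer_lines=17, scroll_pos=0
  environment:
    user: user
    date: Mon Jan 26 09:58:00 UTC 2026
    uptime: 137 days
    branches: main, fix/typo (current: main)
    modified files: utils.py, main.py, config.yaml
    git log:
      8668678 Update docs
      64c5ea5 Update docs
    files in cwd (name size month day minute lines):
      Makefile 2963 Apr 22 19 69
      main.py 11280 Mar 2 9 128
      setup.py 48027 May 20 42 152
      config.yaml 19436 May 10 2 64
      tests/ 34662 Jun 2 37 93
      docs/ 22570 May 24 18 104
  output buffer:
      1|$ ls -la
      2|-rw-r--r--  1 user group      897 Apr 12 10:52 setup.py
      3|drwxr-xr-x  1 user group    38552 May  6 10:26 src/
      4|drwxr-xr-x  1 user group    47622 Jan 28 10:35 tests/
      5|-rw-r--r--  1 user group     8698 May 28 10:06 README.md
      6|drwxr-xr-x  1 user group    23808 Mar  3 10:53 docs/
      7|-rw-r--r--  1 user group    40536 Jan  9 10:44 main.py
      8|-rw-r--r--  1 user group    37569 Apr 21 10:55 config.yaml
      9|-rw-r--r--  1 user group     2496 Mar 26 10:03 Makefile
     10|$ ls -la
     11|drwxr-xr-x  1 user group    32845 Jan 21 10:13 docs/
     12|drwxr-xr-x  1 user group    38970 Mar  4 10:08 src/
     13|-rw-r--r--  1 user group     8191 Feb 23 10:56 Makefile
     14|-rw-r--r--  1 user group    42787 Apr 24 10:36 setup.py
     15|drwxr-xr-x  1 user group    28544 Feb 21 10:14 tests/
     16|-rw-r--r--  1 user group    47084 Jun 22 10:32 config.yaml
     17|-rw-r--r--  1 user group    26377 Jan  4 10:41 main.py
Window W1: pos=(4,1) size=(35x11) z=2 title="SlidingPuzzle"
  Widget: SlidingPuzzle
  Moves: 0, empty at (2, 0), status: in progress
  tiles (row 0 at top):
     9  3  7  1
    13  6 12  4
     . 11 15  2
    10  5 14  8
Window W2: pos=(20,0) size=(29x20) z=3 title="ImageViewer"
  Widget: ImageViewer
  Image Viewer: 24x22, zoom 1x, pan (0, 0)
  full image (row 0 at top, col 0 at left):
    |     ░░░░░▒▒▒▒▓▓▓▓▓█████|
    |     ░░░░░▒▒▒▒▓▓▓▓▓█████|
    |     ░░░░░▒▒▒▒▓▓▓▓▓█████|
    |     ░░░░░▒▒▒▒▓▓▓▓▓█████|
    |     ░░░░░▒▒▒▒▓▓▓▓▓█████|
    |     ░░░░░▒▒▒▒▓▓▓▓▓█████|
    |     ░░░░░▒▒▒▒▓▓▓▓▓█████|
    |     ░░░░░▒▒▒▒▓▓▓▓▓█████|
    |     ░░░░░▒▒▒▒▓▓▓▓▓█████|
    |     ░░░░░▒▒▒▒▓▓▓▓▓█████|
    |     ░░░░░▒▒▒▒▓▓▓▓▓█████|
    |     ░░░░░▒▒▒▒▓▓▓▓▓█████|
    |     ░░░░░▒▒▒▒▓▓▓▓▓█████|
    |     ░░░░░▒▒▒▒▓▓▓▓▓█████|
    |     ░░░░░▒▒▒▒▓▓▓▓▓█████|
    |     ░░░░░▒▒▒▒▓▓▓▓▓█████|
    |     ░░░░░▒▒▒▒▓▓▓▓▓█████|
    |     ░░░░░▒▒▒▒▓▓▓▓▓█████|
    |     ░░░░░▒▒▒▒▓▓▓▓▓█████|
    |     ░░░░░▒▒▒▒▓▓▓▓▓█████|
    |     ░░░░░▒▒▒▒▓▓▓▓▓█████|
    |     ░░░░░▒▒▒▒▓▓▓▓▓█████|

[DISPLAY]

━━━━━━┃ ImageViewer               ┃  
uzzle ┠───────────────────────────┨──
──────┃     ░░░░░▒▒▒▒▓▓▓▓▓█████   ┃  
─┬────┃     ░░░░░▒▒▒▒▓▓▓▓▓█████   ┃gr
 │  7 ┃     ░░░░░▒▒▒▒▓▓▓▓▓█████   ┃gr
─┼────┃     ░░░░░▒▒▒▒▓▓▓▓▓█████   ┃gr
 │ 12 ┃     ░░░░░▒▒▒▒▓▓▓▓▓█████   ┃gr
─┼────┃     ░░░░░▒▒▒▒▓▓▓▓▓█████   ┃gr
 │ 15 ┃     ░░░░░▒▒▒▒▓▓▓▓▓█████   ┃gr
─┼────┃     ░░░░░▒▒▒▒▓▓▓▓▓█████   ┃gr
━━━━━━┃     ░░░░░▒▒▒▒▓▓▓▓▓█████   ┃gr
      ┃     ░░░░░▒▒▒▒▓▓▓▓▓█████   ┃  
      ┃     ░░░░░▒▒▒▒▓▓▓▓▓█████   ┃gr
      ┃     ░░░░░▒▒▒▒▓▓▓▓▓█████   ┃gr


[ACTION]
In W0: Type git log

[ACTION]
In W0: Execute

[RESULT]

━━━━━━┃ ImageViewer               ┃  
uzzle ┠───────────────────────────┨──
──────┃     ░░░░░▒▒▒▒▓▓▓▓▓█████   ┃gr
─┬────┃     ░░░░░▒▒▒▒▓▓▓▓▓█████   ┃gr
 │  7 ┃     ░░░░░▒▒▒▒▓▓▓▓▓█████   ┃gr
─┼────┃     ░░░░░▒▒▒▒▓▓▓▓▓█████   ┃  
 │ 12 ┃     ░░░░░▒▒▒▒▓▓▓▓▓█████   ┃gr
─┼────┃     ░░░░░▒▒▒▒▓▓▓▓▓█████   ┃gr
 │ 15 ┃     ░░░░░▒▒▒▒▓▓▓▓▓█████   ┃gr
─┼────┃     ░░░░░▒▒▒▒▓▓▓▓▓█████   ┃gr
━━━━━━┃     ░░░░░▒▒▒▒▓▓▓▓▓█████   ┃gr
      ┃     ░░░░░▒▒▒▒▓▓▓▓▓█████   ┃gr
      ┃     ░░░░░▒▒▒▒▓▓▓▓▓█████   ┃gr
      ┃     ░░░░░▒▒▒▒▓▓▓▓▓█████   ┃  


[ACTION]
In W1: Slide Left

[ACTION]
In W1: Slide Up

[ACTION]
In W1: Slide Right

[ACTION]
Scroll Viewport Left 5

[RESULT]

━━━━━━━━━━━┃ ImageViewer             
dingPuzzle ┠─────────────────────────
───────────┃     ░░░░░▒▒▒▒▓▓▓▓▓█████ 
─┬────┬────┃     ░░░░░▒▒▒▒▓▓▓▓▓█████ 
 │  3 │  7 ┃     ░░░░░▒▒▒▒▓▓▓▓▓█████ 
─┼────┼────┃     ░░░░░▒▒▒▒▓▓▓▓▓█████ 
 │  6 │ 12 ┃     ░░░░░▒▒▒▒▓▓▓▓▓█████ 
─┼────┼────┃     ░░░░░▒▒▒▒▓▓▓▓▓█████ 
 │  5 │ 15 ┃     ░░░░░▒▒▒▒▓▓▓▓▓█████ 
─┼────┼────┃     ░░░░░▒▒▒▒▓▓▓▓▓█████ 
━━━━━━━━━━━┃     ░░░░░▒▒▒▒▓▓▓▓▓█████ 
           ┃     ░░░░░▒▒▒▒▓▓▓▓▓█████ 
           ┃     ░░░░░▒▒▒▒▓▓▓▓▓█████ 
           ┃     ░░░░░▒▒▒▒▓▓▓▓▓█████ 


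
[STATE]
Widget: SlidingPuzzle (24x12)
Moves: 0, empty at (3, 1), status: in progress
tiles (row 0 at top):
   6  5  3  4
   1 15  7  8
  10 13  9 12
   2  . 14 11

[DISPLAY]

┌────┬────┬────┬────┐   
│  6 │  5 │  3 │  4 │   
├────┼────┼────┼────┤   
│  1 │ 15 │  7 │  8 │   
├────┼────┼────┼────┤   
│ 10 │ 13 │  9 │ 12 │   
├────┼────┼────┼────┤   
│  2 │    │ 14 │ 11 │   
└────┴────┴────┴────┘   
Moves: 0                
                        
                        


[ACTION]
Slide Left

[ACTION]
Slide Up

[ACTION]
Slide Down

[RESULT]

┌────┬────┬────┬────┐   
│  6 │  5 │  3 │  4 │   
├────┼────┼────┼────┤   
│  1 │ 15 │  7 │  8 │   
├────┼────┼────┼────┤   
│ 10 │ 13 │    │ 12 │   
├────┼────┼────┼────┤   
│  2 │ 14 │  9 │ 11 │   
└────┴────┴────┴────┘   
Moves: 2                
                        
                        


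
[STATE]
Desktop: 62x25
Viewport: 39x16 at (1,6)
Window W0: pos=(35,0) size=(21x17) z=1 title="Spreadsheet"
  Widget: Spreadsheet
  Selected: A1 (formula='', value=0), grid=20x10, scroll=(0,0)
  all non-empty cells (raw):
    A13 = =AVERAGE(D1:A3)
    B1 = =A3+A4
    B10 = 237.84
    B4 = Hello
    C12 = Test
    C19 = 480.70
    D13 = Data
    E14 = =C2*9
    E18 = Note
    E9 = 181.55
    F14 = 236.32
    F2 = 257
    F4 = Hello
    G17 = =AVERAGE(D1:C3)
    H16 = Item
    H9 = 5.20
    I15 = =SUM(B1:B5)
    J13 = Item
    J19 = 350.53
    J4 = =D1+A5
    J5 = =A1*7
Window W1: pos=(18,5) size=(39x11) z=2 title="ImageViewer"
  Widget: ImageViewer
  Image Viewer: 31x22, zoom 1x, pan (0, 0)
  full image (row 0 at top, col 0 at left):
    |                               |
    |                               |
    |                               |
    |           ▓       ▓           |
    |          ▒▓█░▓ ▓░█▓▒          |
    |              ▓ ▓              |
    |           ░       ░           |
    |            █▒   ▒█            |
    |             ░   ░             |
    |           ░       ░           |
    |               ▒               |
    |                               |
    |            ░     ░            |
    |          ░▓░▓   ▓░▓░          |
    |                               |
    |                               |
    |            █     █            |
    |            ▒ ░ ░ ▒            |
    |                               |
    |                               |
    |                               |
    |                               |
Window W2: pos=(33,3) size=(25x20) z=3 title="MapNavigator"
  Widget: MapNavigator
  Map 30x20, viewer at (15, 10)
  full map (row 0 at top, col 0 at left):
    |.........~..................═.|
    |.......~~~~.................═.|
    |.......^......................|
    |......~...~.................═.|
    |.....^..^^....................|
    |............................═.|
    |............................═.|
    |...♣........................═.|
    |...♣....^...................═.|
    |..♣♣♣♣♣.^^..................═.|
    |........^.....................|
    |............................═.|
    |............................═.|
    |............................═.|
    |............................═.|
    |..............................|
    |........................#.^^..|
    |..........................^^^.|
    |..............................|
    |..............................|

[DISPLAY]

                 ┃ ImageViewer  ┃...^..
                 ┠──────────────┃..~...
                 ┃              ┃.^..^^
                 ┃              ┃......
                 ┃              ┃......
                 ┃           ▓  ┃......
                 ┃          ▒▓█░┃....^.
                 ┃              ┃♣♣♣.^^
                 ┃           ░  ┃....^.
                 ┗━━━━━━━━━━━━━━┃......
                                ┃......
                                ┃......
                                ┃......
                                ┃......
                                ┃......
                                ┃......


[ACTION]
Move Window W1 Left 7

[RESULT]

          ┃ ImageViewer         ┃...^..
          ┠─────────────────────┃..~...
          ┃                     ┃.^..^^
          ┃                     ┃......
          ┃                     ┃......
          ┃           ▓       ▓ ┃......
          ┃          ▒▓█░▓ ▓░█▓▒┃....^.
          ┃              ▓ ▓    ┃♣♣♣.^^
          ┃           ░       ░ ┃....^.
          ┗━━━━━━━━━━━━━━━━━━━━━┃......
                                ┃......
                                ┃......
                                ┃......
                                ┃......
                                ┃......
                                ┃......


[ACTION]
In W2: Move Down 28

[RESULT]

          ┃ ImageViewer         ┃......
          ┠─────────────────────┃......
          ┃                     ┃......
          ┃                     ┃......
          ┃                     ┃......
          ┃           ▓       ▓ ┃......
          ┃          ▒▓█░▓ ▓░█▓▒┃......
          ┃              ▓ ▓    ┃......
          ┃           ░       ░ ┃......
          ┗━━━━━━━━━━━━━━━━━━━━━┃      
                                ┃      
                                ┃      
                                ┃      
                                ┃      
                                ┃      
                                ┃      


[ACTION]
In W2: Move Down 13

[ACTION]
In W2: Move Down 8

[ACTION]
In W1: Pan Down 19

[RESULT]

          ┃ ImageViewer         ┃......
          ┠─────────────────────┃......
          ┃                     ┃......
          ┃                     ┃......
          ┃                     ┃......
          ┃                     ┃......
          ┃                     ┃......
          ┃                     ┃......
          ┃                     ┃......
          ┗━━━━━━━━━━━━━━━━━━━━━┃      
                                ┃      
                                ┃      
                                ┃      
                                ┃      
                                ┃      
                                ┃      


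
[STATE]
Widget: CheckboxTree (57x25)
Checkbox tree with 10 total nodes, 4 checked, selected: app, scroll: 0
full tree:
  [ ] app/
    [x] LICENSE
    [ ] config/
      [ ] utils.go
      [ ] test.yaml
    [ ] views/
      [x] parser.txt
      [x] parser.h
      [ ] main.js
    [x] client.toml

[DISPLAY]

>[-] app/                                                
   [x] LICENSE                                           
   [ ] config/                                           
     [ ] utils.go                                        
     [ ] test.yaml                                       
   [-] views/                                            
     [x] parser.txt                                      
     [x] parser.h                                        
     [ ] main.js                                         
   [x] client.toml                                       
                                                         
                                                         
                                                         
                                                         
                                                         
                                                         
                                                         
                                                         
                                                         
                                                         
                                                         
                                                         
                                                         
                                                         
                                                         


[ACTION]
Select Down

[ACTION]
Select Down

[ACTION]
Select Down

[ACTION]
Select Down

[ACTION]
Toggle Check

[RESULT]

 [-] app/                                                
   [x] LICENSE                                           
   [-] config/                                           
     [ ] utils.go                                        
>    [x] test.yaml                                       
   [-] views/                                            
     [x] parser.txt                                      
     [x] parser.h                                        
     [ ] main.js                                         
   [x] client.toml                                       
                                                         
                                                         
                                                         
                                                         
                                                         
                                                         
                                                         
                                                         
                                                         
                                                         
                                                         
                                                         
                                                         
                                                         
                                                         


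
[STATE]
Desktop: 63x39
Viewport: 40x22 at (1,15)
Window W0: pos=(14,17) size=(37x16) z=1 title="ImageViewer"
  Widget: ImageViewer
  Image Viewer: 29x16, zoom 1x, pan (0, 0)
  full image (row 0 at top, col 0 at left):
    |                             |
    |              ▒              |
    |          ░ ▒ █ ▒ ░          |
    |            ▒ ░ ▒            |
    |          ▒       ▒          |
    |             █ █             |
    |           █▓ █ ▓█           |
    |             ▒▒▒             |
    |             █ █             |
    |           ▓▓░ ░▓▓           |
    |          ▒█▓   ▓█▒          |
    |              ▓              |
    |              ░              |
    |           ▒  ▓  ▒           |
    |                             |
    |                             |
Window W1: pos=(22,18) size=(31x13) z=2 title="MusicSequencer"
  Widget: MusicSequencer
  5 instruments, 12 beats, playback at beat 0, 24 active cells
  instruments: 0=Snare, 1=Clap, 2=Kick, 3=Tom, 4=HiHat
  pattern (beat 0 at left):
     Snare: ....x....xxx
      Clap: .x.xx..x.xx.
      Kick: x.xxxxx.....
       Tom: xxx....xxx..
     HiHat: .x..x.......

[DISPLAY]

                                        
                                        
             ┏━━━━━━━━━━━━━━━━━━━━━━━━━━
             ┃ ImageV┏━━━━━━━━━━━━━━━━━━
             ┠───────┃ MusicSequencer   
             ┃       ┠──────────────────
             ┃       ┃      ▼12345678901
             ┃       ┃ Snare····█····███
             ┃       ┃  Clap·█·██··█·██·
             ┃       ┃  Kick█·█████·····
             ┃       ┃   Tom███····███··
             ┃       ┃ HiHat·█··█·······
             ┃       ┃                  
             ┃       ┃                  
             ┃       ┃                  
             ┃       ┗━━━━━━━━━━━━━━━━━━
             ┃              ▓           
             ┗━━━━━━━━━━━━━━━━━━━━━━━━━━
                                        
                                        
                                        
                                        


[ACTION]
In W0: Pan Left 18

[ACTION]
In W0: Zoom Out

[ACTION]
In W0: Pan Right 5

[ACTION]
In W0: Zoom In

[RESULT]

                                        
                                        
             ┏━━━━━━━━━━━━━━━━━━━━━━━━━━
             ┃ ImageV┏━━━━━━━━━━━━━━━━━━
             ┠───────┃ MusicSequencer   
             ┃       ┠──────────────────
             ┃       ┃      ▼12345678901
             ┃       ┃ Snare····█····███
             ┃       ┃  Clap·█·██··█·██·
             ┃       ┃  Kick█·█████·····
             ┃       ┃   Tom███····███··
             ┃       ┃ HiHat·█··█·······
             ┃       ┃                  
             ┃       ┃                  
             ┃       ┃                  
             ┃       ┗━━━━━━━━━━━━━━━━━━
             ┃                     ██  █
             ┗━━━━━━━━━━━━━━━━━━━━━━━━━━
                                        
                                        
                                        
                                        


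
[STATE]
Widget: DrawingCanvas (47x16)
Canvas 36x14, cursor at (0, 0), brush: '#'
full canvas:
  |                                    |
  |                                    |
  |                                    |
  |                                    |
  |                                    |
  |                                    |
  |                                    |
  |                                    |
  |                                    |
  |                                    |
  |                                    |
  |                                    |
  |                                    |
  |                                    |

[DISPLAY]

+                                              
                                               
                                               
                                               
                                               
                                               
                                               
                                               
                                               
                                               
                                               
                                               
                                               
                                               
                                               
                                               


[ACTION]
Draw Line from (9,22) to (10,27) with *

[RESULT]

+                                              
                                               
                                               
                                               
                                               
                                               
                                               
                                               
                                               
                      ***                      
                         ***                   
                                               
                                               
                                               
                                               
                                               


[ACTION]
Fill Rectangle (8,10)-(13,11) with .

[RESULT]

+                                              
                                               
                                               
                                               
                                               
                                               
                                               
                                               
          ..                                   
          ..          ***                      
          ..             ***                   
          ..                                   
          ..                                   
          ..                                   
                                               
                                               


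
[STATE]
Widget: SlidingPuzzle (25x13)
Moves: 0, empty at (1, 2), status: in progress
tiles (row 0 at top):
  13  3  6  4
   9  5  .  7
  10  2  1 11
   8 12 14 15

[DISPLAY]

┌────┬────┬────┬────┐    
│ 13 │  3 │  6 │  4 │    
├────┼────┼────┼────┤    
│  9 │  5 │    │  7 │    
├────┼────┼────┼────┤    
│ 10 │  2 │  1 │ 11 │    
├────┼────┼────┼────┤    
│  8 │ 12 │ 14 │ 15 │    
└────┴────┴────┴────┘    
Moves: 0                 
                         
                         
                         


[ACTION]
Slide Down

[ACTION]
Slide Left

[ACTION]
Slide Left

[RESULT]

┌────┬────┬────┬────┐    
│ 13 │  3 │  4 │    │    
├────┼────┼────┼────┤    
│  9 │  5 │  6 │  7 │    
├────┼────┼────┼────┤    
│ 10 │  2 │  1 │ 11 │    
├────┼────┼────┼────┤    
│  8 │ 12 │ 14 │ 15 │    
└────┴────┴────┴────┘    
Moves: 2                 
                         
                         
                         


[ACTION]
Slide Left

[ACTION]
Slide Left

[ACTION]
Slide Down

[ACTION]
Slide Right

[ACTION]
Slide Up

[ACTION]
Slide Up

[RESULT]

┌────┬────┬────┬────┐    
│ 13 │  3 │  6 │  4 │    
├────┼────┼────┼────┤    
│  9 │  5 │  1 │  7 │    
├────┼────┼────┼────┤    
│ 10 │  2 │    │ 11 │    
├────┼────┼────┼────┤    
│  8 │ 12 │ 14 │ 15 │    
└────┴────┴────┴────┘    
Moves: 5                 
                         
                         
                         


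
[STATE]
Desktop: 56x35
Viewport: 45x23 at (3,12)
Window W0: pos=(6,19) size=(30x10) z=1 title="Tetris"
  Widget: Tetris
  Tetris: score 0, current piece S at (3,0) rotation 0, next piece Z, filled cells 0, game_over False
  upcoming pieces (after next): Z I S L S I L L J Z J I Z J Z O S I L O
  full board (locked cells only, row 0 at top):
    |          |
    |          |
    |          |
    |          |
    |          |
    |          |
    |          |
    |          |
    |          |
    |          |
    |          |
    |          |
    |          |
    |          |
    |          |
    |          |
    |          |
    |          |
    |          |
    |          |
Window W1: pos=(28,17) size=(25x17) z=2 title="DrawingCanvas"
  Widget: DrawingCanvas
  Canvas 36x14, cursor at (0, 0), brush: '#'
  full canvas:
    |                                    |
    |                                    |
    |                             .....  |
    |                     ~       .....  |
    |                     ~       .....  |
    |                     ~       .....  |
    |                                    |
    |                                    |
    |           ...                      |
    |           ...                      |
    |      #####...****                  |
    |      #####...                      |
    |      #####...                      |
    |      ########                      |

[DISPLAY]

                                             
                                             
                                             
                                             
                                             
                         ┏━━━━━━━━━━━━━━━━━━━
                         ┃ DrawingCanvas     
   ┏━━━━━━━━━━━━━━━━━━━━━┠───────────────────
   ┃ Tetris              ┃+                  
   ┠─────────────────────┃                   
   ┃          │Next:     ┃                   
   ┃          │▓▓        ┃                   
   ┃          │ ▓▓       ┃                   
   ┃          │          ┃                   
   ┃          │          ┃                   
   ┃          │          ┃                   
   ┗━━━━━━━━━━━━━━━━━━━━━┃           ...     
                         ┃           ...     
                         ┃      #####...**** 
                         ┃      #####...     
                         ┃      #####...     
                         ┗━━━━━━━━━━━━━━━━━━━
                                             


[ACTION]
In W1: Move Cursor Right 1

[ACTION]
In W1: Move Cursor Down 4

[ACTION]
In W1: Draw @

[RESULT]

                                             
                                             
                                             
                                             
                                             
                         ┏━━━━━━━━━━━━━━━━━━━
                         ┃ DrawingCanvas     
   ┏━━━━━━━━━━━━━━━━━━━━━┠───────────────────
   ┃ Tetris              ┃                   
   ┠─────────────────────┃                   
   ┃          │Next:     ┃                   
   ┃          │▓▓        ┃                   
   ┃          │ ▓▓       ┃ @                 
   ┃          │          ┃                   
   ┃          │          ┃                   
   ┃          │          ┃                   
   ┗━━━━━━━━━━━━━━━━━━━━━┃           ...     
                         ┃           ...     
                         ┃      #####...**** 
                         ┃      #####...     
                         ┃      #####...     
                         ┗━━━━━━━━━━━━━━━━━━━
                                             


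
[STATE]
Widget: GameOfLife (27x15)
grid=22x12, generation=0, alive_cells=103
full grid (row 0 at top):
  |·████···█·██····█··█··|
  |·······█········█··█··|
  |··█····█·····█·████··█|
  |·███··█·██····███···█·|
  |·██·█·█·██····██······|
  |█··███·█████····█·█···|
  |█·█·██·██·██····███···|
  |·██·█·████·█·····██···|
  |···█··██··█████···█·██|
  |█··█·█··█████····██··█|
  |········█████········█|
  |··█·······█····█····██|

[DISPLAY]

Gen: 0                     
·████···█·██····█··█··     
·······█········█··█··     
··█····█·····█·████··█     
·███··█·██····███···█·     
·██·█·█·██····██······     
█··███·█████····█·█···     
█·█·██·██·██····███···     
·██·█·████·█·····██···     
···█··██··█████···█·██     
█··█·█··█████····██··█     
········█████········█     
··█·······█····█····██     
                           
                           


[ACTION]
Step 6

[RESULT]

Gen: 6                     
······███·············     
····█····█············     
·█·██████········█····     
·██····█········█··█··     
··████··········█·····     
·███·█················     
·█···············█··█·     
······················     
·····················█     
·················█·██·     
···················█··     
····················█·     
                           
                           


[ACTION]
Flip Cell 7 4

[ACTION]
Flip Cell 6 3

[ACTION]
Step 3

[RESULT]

Gen: 9                     
······················     
··███···██············     
···██···██············     
····█···█·············     
···██··█··············     
···██··█··············     
···█·█················     
······················     
···················█··     
····················██     
······················     
······················     
                           
                           


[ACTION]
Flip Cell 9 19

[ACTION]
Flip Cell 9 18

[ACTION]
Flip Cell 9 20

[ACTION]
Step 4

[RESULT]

Gen: 13                    
······················     
······················     
·······█··············     
········██············     
·······█··············     
····█·██··············     
·····██···············     
···················█··     
··················█·█·     
··················█·█·     
···················█··     
······················     
                           
                           


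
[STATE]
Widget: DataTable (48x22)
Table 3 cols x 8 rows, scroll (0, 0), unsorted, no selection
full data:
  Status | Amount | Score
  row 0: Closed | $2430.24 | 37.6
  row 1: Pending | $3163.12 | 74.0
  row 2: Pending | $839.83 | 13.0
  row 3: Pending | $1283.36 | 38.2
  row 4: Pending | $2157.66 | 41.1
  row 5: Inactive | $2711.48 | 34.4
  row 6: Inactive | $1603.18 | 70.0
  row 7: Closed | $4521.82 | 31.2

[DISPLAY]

Status  │Amount  │Score                         
────────┼────────┼─────                         
Closed  │$2430.24│37.6                          
Pending │$3163.12│74.0                          
Pending │$839.83 │13.0                          
Pending │$1283.36│38.2                          
Pending │$2157.66│41.1                          
Inactive│$2711.48│34.4                          
Inactive│$1603.18│70.0                          
Closed  │$4521.82│31.2                          
                                                
                                                
                                                
                                                
                                                
                                                
                                                
                                                
                                                
                                                
                                                
                                                


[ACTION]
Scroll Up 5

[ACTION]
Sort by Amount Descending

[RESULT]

Status  │Amount ▼│Score                         
────────┼────────┼─────                         
Closed  │$4521.82│31.2                          
Pending │$3163.12│74.0                          
Inactive│$2711.48│34.4                          
Closed  │$2430.24│37.6                          
Pending │$2157.66│41.1                          
Inactive│$1603.18│70.0                          
Pending │$1283.36│38.2                          
Pending │$839.83 │13.0                          
                                                
                                                
                                                
                                                
                                                
                                                
                                                
                                                
                                                
                                                
                                                
                                                


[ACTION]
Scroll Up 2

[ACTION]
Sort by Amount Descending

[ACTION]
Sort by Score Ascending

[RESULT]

Status  │Amount  │Scor▲                         
────────┼────────┼─────                         
Pending │$839.83 │13.0                          
Closed  │$4521.82│31.2                          
Inactive│$2711.48│34.4                          
Closed  │$2430.24│37.6                          
Pending │$1283.36│38.2                          
Pending │$2157.66│41.1                          
Inactive│$1603.18│70.0                          
Pending │$3163.12│74.0                          
                                                
                                                
                                                
                                                
                                                
                                                
                                                
                                                
                                                
                                                
                                                
                                                
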